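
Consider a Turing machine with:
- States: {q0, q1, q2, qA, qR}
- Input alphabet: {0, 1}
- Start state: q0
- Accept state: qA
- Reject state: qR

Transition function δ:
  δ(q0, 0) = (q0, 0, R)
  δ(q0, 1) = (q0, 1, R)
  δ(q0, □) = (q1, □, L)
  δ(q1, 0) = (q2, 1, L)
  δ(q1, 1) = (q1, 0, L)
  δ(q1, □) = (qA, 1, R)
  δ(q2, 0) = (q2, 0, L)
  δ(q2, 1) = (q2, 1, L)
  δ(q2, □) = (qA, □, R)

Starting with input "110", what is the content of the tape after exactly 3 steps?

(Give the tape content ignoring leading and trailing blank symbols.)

Execution trace:
Initial: [q0]110
Step 1: δ(q0, 1) = (q0, 1, R) → 1[q0]10
Step 2: δ(q0, 1) = (q0, 1, R) → 11[q0]0
Step 3: δ(q0, 0) = (q0, 0, R) → 110[q0]□

After 3 steps, the tape (ignoring leading/trailing blanks) is: 110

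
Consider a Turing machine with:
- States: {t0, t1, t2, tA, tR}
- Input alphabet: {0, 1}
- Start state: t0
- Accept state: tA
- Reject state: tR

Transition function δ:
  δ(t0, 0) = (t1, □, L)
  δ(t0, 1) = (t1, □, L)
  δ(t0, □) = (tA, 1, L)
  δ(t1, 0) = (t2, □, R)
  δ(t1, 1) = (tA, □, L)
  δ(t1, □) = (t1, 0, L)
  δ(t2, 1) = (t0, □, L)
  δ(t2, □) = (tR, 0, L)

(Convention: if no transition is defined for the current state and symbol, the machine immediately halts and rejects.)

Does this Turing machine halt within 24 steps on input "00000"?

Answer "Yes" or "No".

Execution trace:
Initial: [t0]00000
Step 1: δ(t0, 0) = (t1, □, L) → [t1]□□0000
Step 2: δ(t1, □) = (t1, 0, L) → [t1]□0□0000
Step 3: δ(t1, □) = (t1, 0, L) → [t1]□00□0000
Step 4: δ(t1, □) = (t1, 0, L) → [t1]□000□0000
Step 5: δ(t1, □) = (t1, 0, L) → [t1]□0000□0000
Step 6: δ(t1, □) = (t1, 0, L) → [t1]□00000□0000
Step 7: δ(t1, □) = (t1, 0, L) → [t1]□000000□0000
Step 8: δ(t1, □) = (t1, 0, L) → [t1]□0000000□0000
Step 9: δ(t1, □) = (t1, 0, L) → [t1]□00000000□0000
Step 10: δ(t1, □) = (t1, 0, L) → [t1]□000000000□0000
Step 11: δ(t1, □) = (t1, 0, L) → [t1]□0000000000□0000
Step 12: δ(t1, □) = (t1, 0, L) → [t1]□00000000000□0000
Step 13: δ(t1, □) = (t1, 0, L) → [t1]□000000000000□0000
Step 14: δ(t1, □) = (t1, 0, L) → [t1]□0000000000000□0000
Step 15: δ(t1, □) = (t1, 0, L) → [t1]□00000000000000□0000
Step 16: δ(t1, □) = (t1, 0, L) → [t1]□000000000000000□0000
Step 17: δ(t1, □) = (t1, 0, L) → [t1]□0000000000000000□0000
Step 18: δ(t1, □) = (t1, 0, L) → [t1]□00000000000000000□0000
Step 19: δ(t1, □) = (t1, 0, L) → [t1]□000000000000000000□0000
Step 20: δ(t1, □) = (t1, 0, L) → [t1]□0000000000000000000□0000
Step 21: δ(t1, □) = (t1, 0, L) → [t1]□00000000000000000000□0000
Step 22: δ(t1, □) = (t1, 0, L) → [t1]□000000000000000000000□0000
Step 23: δ(t1, □) = (t1, 0, L) → [t1]□0000000000000000000000□0000
Step 24: δ(t1, □) = (t1, 0, L) → [t1]□00000000000000000000000□0000

The machine has not reached a halting state after 24 steps.
The machine did not halt within the 24-step bound.

Answer: No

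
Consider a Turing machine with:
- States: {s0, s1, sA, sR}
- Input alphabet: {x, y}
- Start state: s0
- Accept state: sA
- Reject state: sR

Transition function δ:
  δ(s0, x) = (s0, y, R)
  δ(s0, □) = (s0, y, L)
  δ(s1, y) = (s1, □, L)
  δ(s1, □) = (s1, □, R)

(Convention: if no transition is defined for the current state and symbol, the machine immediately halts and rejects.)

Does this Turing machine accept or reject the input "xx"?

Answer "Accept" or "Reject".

Execution trace:
Initial: [s0]xx
Step 1: δ(s0, x) = (s0, y, R) → y[s0]x
Step 2: δ(s0, x) = (s0, y, R) → yy[s0]□
Step 3: δ(s0, □) = (s0, y, L) → y[s0]yy

No transition is defined for δ(s0, y). By convention the machine halts and rejects.

Answer: Reject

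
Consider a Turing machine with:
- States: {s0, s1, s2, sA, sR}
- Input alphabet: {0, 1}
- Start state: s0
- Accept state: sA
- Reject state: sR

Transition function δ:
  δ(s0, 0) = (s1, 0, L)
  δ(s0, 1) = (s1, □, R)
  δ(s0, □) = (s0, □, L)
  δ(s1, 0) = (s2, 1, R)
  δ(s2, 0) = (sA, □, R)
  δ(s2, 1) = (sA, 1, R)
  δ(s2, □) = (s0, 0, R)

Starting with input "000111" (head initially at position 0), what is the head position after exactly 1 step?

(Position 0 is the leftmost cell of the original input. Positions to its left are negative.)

Execution trace (head position shown):
Step 0: [s0]000111  (head at position 0)
Step 1: move left → [s1]□000111  (head at position -1)

After 1 step, the head is at position -1.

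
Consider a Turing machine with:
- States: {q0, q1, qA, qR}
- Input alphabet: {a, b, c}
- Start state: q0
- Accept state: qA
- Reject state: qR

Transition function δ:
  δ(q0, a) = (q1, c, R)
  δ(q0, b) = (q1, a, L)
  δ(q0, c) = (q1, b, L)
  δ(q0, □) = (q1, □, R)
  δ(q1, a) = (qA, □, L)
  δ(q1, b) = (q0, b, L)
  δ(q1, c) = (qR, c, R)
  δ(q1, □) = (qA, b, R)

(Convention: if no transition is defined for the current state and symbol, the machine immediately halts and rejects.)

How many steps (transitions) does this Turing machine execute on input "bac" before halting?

Execution trace:
Initial: [q0]bac
Step 1: δ(q0, b) = (q1, a, L) → [q1]□aac
Step 2: δ(q1, □) = (qA, b, R) → b[qA]aac

The machine reaches the accept state qA and halts.

The machine executed 2 steps before halting.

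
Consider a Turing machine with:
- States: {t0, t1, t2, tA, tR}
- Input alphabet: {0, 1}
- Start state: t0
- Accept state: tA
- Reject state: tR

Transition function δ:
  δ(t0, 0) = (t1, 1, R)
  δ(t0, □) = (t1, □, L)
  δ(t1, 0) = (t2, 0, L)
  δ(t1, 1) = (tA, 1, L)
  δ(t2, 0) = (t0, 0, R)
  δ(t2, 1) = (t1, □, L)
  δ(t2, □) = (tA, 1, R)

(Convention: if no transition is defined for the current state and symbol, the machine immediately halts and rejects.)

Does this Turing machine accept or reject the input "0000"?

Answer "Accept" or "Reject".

Execution trace:
Initial: [t0]0000
Step 1: δ(t0, 0) = (t1, 1, R) → 1[t1]000
Step 2: δ(t1, 0) = (t2, 0, L) → [t2]1000
Step 3: δ(t2, 1) = (t1, □, L) → [t1]□□000

No transition is defined for δ(t1, □). By convention the machine halts and rejects.

Answer: Reject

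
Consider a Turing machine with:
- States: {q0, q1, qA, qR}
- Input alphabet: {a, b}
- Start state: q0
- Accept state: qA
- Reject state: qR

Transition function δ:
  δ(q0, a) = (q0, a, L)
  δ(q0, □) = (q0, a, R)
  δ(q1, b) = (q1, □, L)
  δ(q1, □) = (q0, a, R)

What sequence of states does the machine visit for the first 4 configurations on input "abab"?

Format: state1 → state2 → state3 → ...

Execution trace:
Initial: [q0]abab
Step 1: δ(q0, a) = (q0, a, L) → [q0]□abab
Step 2: δ(q0, □) = (q0, a, R) → a[q0]abab
Step 3: δ(q0, a) = (q0, a, L) → [q0]aabab

State sequence: q0 → q0 → q0 → q0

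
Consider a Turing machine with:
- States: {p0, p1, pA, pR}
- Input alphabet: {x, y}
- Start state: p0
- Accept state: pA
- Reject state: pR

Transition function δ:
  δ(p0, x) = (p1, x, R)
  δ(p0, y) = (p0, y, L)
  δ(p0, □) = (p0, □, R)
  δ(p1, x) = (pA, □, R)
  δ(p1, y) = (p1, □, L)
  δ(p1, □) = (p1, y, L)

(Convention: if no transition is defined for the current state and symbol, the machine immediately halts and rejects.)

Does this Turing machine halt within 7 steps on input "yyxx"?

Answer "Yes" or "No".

Execution trace:
Initial: [p0]yyxx
Step 1: δ(p0, y) = (p0, y, L) → [p0]□yyxx
Step 2: δ(p0, □) = (p0, □, R) → □[p0]yyxx
Step 3: δ(p0, y) = (p0, y, L) → [p0]□yyxx
Step 4: δ(p0, □) = (p0, □, R) → □[p0]yyxx
Step 5: δ(p0, y) = (p0, y, L) → [p0]□yyxx
Step 6: δ(p0, □) = (p0, □, R) → □[p0]yyxx
Step 7: δ(p0, y) = (p0, y, L) → [p0]□yyxx

The machine has not reached a halting state after 7 steps.
The machine did not halt within the 7-step bound.

Answer: No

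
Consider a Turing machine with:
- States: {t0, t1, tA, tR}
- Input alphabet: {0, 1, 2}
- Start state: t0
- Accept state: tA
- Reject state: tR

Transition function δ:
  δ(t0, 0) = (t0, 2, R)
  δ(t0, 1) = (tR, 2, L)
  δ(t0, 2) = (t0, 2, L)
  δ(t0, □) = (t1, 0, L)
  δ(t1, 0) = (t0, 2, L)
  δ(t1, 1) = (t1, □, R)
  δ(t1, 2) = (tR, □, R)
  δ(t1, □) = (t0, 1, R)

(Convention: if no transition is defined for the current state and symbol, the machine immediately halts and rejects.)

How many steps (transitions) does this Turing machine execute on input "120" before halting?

Execution trace:
Initial: [t0]120
Step 1: δ(t0, 1) = (tR, 2, L) → [tR]□220

The machine reaches the reject state tR and halts.

The machine executed 1 step before halting.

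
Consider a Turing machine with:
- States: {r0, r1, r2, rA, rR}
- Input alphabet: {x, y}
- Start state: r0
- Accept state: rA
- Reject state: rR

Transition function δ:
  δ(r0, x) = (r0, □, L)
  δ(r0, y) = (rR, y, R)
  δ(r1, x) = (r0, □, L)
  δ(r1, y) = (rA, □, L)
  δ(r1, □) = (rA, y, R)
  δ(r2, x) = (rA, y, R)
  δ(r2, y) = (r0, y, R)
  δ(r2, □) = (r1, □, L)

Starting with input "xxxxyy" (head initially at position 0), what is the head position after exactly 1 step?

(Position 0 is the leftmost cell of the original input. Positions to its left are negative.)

Execution trace (head position shown):
Step 0: [r0]xxxxyy  (head at position 0)
Step 1: move left → [r0]□□xxxyy  (head at position -1)

After 1 step, the head is at position -1.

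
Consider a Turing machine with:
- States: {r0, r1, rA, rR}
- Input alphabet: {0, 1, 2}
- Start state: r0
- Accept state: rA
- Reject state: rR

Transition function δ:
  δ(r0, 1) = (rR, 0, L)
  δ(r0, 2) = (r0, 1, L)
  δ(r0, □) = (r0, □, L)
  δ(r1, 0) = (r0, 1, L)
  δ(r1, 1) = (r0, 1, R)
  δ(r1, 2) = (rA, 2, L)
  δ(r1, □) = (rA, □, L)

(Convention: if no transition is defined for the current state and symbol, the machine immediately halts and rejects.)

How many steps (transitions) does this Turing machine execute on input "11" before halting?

Execution trace:
Initial: [r0]11
Step 1: δ(r0, 1) = (rR, 0, L) → [rR]□01

The machine reaches the reject state rR and halts.

The machine executed 1 step before halting.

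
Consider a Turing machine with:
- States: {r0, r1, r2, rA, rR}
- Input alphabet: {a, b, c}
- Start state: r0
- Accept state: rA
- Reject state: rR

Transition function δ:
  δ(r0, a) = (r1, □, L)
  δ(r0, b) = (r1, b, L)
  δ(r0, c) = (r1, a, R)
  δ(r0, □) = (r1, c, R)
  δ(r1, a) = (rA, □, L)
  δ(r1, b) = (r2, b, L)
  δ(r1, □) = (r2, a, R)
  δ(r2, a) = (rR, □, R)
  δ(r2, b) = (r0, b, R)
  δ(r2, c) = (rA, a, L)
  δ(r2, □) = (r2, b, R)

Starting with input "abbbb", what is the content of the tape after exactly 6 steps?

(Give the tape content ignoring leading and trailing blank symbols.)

Execution trace:
Initial: [r0]abbbb
Step 1: δ(r0, a) = (r1, □, L) → [r1]□□bbbb
Step 2: δ(r1, □) = (r2, a, R) → a[r2]□bbbb
Step 3: δ(r2, □) = (r2, b, R) → ab[r2]bbbb
Step 4: δ(r2, b) = (r0, b, R) → abb[r0]bbb
Step 5: δ(r0, b) = (r1, b, L) → ab[r1]bbbb
Step 6: δ(r1, b) = (r2, b, L) → a[r2]bbbbb

After 6 steps, the tape (ignoring leading/trailing blanks) is: abbbbb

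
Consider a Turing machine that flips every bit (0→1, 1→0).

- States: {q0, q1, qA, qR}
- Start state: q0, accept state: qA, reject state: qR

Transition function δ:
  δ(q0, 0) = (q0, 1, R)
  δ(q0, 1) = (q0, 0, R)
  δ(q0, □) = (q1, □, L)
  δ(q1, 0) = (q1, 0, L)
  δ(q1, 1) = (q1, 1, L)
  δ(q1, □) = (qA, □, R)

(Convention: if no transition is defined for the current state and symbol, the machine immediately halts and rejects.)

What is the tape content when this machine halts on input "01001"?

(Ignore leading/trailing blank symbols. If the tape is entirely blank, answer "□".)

Execution trace:
Initial: [q0]01001
Step 1: δ(q0, 0) = (q0, 1, R) → 1[q0]1001
Step 2: δ(q0, 1) = (q0, 0, R) → 10[q0]001
Step 3: δ(q0, 0) = (q0, 1, R) → 101[q0]01
Step 4: δ(q0, 0) = (q0, 1, R) → 1011[q0]1
Step 5: δ(q0, 1) = (q0, 0, R) → 10110[q0]□
Step 6: δ(q0, □) = (q1, □, L) → 1011[q1]0□
Step 7: δ(q1, 0) = (q1, 0, L) → 101[q1]10□
Step 8: δ(q1, 1) = (q1, 1, L) → 10[q1]110□
Step 9: δ(q1, 1) = (q1, 1, L) → 1[q1]0110□
Step 10: δ(q1, 0) = (q1, 0, L) → [q1]10110□
Step 11: δ(q1, 1) = (q1, 1, L) → [q1]□10110□
Step 12: δ(q1, □) = (qA, □, R) → □[qA]10110□

The machine reaches the accept state qA and halts.

Final tape (ignoring leading/trailing blanks): 10110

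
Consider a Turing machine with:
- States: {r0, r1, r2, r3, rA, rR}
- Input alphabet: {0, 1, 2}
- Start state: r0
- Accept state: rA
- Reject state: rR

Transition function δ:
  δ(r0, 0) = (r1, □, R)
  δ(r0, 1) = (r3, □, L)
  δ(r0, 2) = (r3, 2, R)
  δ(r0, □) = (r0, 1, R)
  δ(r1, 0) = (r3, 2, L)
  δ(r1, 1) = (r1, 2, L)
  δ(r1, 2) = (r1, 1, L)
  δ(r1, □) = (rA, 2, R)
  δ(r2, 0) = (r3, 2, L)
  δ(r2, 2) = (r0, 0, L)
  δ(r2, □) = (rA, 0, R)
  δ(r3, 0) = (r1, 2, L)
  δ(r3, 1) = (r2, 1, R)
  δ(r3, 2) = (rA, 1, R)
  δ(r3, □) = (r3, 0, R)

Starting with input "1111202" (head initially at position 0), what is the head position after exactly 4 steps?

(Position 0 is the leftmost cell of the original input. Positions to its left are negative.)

Execution trace (head position shown):
Step 0: [r0]1111202  (head at position 0)
Step 1: move left → [r3]□□111202  (head at position -1)
Step 2: move right → 0[r3]□111202  (head at position 0)
Step 3: move right → 00[r3]111202  (head at position 1)
Step 4: move right → 001[r2]11202  (head at position 2)

After 4 steps, the head is at position 2.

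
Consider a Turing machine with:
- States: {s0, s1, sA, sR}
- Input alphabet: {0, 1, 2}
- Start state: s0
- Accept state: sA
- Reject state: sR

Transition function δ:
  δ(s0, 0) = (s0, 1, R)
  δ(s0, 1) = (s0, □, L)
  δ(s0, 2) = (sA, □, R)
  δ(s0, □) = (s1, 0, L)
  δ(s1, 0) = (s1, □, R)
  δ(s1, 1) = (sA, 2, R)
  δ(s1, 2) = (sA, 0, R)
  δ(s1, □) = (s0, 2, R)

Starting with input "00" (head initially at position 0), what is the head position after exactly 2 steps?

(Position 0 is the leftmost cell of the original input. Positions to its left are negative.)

Execution trace (head position shown):
Step 0: [s0]00  (head at position 0)
Step 1: move right → 1[s0]0  (head at position 1)
Step 2: move right → 11[s0]□  (head at position 2)

After 2 steps, the head is at position 2.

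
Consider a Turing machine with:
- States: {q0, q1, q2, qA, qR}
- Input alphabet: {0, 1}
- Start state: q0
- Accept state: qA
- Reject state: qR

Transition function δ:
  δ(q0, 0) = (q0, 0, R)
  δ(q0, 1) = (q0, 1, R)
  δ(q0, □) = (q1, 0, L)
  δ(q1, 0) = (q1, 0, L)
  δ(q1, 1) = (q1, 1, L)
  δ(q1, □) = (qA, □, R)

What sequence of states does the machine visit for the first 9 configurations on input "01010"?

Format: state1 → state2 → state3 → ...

Execution trace:
Initial: [q0]01010
Step 1: δ(q0, 0) = (q0, 0, R) → 0[q0]1010
Step 2: δ(q0, 1) = (q0, 1, R) → 01[q0]010
Step 3: δ(q0, 0) = (q0, 0, R) → 010[q0]10
Step 4: δ(q0, 1) = (q0, 1, R) → 0101[q0]0
Step 5: δ(q0, 0) = (q0, 0, R) → 01010[q0]□
Step 6: δ(q0, □) = (q1, 0, L) → 0101[q1]00
Step 7: δ(q1, 0) = (q1, 0, L) → 010[q1]100
Step 8: δ(q1, 1) = (q1, 1, L) → 01[q1]0100

State sequence: q0 → q0 → q0 → q0 → q0 → q0 → q1 → q1 → q1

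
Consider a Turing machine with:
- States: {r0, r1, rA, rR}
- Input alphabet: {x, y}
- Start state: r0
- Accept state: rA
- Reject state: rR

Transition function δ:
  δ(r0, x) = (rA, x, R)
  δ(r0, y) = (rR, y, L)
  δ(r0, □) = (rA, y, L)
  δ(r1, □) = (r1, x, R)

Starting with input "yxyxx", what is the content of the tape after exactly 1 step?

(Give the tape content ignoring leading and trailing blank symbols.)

Execution trace:
Initial: [r0]yxyxx
Step 1: δ(r0, y) = (rR, y, L) → [rR]□yxyxx

The machine reaches the reject state rR and halts.

After 1 step, the tape (ignoring leading/trailing blanks) is: yxyxx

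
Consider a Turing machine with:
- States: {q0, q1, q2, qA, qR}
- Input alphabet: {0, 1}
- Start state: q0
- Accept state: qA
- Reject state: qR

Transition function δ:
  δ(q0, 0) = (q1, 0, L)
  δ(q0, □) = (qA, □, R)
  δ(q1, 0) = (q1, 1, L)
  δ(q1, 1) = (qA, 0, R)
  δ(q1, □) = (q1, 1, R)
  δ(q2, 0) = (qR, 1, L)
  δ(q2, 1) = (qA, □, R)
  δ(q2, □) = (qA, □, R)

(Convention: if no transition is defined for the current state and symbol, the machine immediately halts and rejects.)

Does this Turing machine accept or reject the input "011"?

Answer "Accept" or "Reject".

Execution trace:
Initial: [q0]011
Step 1: δ(q0, 0) = (q1, 0, L) → [q1]□011
Step 2: δ(q1, □) = (q1, 1, R) → 1[q1]011
Step 3: δ(q1, 0) = (q1, 1, L) → [q1]1111
Step 4: δ(q1, 1) = (qA, 0, R) → 0[qA]111

The machine reaches the accept state qA and halts.

Answer: Accept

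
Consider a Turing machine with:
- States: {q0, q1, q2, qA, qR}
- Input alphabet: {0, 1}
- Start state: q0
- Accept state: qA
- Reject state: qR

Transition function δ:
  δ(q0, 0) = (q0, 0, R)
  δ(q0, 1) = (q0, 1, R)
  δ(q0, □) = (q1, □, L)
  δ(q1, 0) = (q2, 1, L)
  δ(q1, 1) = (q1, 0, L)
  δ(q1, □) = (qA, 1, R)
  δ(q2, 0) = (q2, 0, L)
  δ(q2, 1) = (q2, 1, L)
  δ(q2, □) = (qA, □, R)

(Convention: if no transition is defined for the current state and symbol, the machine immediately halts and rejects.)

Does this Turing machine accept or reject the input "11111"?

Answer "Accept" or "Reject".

Execution trace:
Initial: [q0]11111
Step 1: δ(q0, 1) = (q0, 1, R) → 1[q0]1111
Step 2: δ(q0, 1) = (q0, 1, R) → 11[q0]111
Step 3: δ(q0, 1) = (q0, 1, R) → 111[q0]11
Step 4: δ(q0, 1) = (q0, 1, R) → 1111[q0]1
Step 5: δ(q0, 1) = (q0, 1, R) → 11111[q0]□
Step 6: δ(q0, □) = (q1, □, L) → 1111[q1]1□
Step 7: δ(q1, 1) = (q1, 0, L) → 111[q1]10□
Step 8: δ(q1, 1) = (q1, 0, L) → 11[q1]100□
Step 9: δ(q1, 1) = (q1, 0, L) → 1[q1]1000□
Step 10: δ(q1, 1) = (q1, 0, L) → [q1]10000□
Step 11: δ(q1, 1) = (q1, 0, L) → [q1]□00000□
Step 12: δ(q1, □) = (qA, 1, R) → 1[qA]00000□

The machine reaches the accept state qA and halts.

Answer: Accept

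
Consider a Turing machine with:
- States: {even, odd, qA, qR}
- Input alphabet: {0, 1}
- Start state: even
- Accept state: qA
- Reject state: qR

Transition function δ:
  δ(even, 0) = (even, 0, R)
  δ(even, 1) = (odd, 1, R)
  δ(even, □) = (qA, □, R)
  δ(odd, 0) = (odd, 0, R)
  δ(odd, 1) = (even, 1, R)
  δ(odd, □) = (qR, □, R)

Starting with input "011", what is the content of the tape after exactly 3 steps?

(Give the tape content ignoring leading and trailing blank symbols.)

Execution trace:
Initial: [even]011
Step 1: δ(even, 0) = (even, 0, R) → 0[even]11
Step 2: δ(even, 1) = (odd, 1, R) → 01[odd]1
Step 3: δ(odd, 1) = (even, 1, R) → 011[even]□

After 3 steps, the tape (ignoring leading/trailing blanks) is: 011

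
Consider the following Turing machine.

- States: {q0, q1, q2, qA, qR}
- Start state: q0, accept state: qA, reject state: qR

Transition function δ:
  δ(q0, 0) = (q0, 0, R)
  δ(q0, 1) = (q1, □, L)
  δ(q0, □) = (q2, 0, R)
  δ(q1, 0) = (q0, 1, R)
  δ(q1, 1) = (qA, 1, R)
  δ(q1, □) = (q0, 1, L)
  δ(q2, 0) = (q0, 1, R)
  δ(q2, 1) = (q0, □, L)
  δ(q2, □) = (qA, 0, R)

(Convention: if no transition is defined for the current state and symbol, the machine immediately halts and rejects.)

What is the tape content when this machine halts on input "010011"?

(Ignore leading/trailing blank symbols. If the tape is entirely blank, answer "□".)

Execution trace:
Initial: [q0]010011
Step 1: δ(q0, 0) = (q0, 0, R) → 0[q0]10011
Step 2: δ(q0, 1) = (q1, □, L) → [q1]0□0011
Step 3: δ(q1, 0) = (q0, 1, R) → 1[q0]□0011
Step 4: δ(q0, □) = (q2, 0, R) → 10[q2]0011
Step 5: δ(q2, 0) = (q0, 1, R) → 101[q0]011
Step 6: δ(q0, 0) = (q0, 0, R) → 1010[q0]11
Step 7: δ(q0, 1) = (q1, □, L) → 101[q1]0□1
Step 8: δ(q1, 0) = (q0, 1, R) → 1011[q0]□1
Step 9: δ(q0, □) = (q2, 0, R) → 10110[q2]1
Step 10: δ(q2, 1) = (q0, □, L) → 1011[q0]0□
Step 11: δ(q0, 0) = (q0, 0, R) → 10110[q0]□
Step 12: δ(q0, □) = (q2, 0, R) → 101100[q2]□
Step 13: δ(q2, □) = (qA, 0, R) → 1011000[qA]□

The machine reaches the accept state qA and halts.

Final tape (ignoring leading/trailing blanks): 1011000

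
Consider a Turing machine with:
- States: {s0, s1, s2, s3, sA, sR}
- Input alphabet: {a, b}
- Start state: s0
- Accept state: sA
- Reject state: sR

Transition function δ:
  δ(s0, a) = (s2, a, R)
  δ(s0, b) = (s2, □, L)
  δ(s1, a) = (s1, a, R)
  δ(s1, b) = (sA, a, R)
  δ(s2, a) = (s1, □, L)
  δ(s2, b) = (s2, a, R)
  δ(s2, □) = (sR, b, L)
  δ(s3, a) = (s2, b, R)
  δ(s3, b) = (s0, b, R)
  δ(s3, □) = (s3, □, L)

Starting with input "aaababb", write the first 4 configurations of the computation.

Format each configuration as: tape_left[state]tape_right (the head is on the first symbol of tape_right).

Transitions applied:
Step 1: δ(s0, a) = (s2, a, R)
Step 2: δ(s2, a) = (s1, □, L)
Step 3: δ(s1, a) = (s1, a, R)

The first 4 configurations are:
[s0]aaababb ⊢ a[s2]aababb ⊢ [s1]a□ababb ⊢ a[s1]□ababb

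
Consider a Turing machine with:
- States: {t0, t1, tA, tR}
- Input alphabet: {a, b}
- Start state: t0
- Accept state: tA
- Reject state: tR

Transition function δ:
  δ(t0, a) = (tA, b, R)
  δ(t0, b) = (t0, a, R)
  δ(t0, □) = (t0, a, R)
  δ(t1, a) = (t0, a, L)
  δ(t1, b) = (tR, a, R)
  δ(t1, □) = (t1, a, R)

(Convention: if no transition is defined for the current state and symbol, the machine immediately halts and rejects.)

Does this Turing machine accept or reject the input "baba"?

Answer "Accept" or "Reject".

Execution trace:
Initial: [t0]baba
Step 1: δ(t0, b) = (t0, a, R) → a[t0]aba
Step 2: δ(t0, a) = (tA, b, R) → ab[tA]ba

The machine reaches the accept state tA and halts.

Answer: Accept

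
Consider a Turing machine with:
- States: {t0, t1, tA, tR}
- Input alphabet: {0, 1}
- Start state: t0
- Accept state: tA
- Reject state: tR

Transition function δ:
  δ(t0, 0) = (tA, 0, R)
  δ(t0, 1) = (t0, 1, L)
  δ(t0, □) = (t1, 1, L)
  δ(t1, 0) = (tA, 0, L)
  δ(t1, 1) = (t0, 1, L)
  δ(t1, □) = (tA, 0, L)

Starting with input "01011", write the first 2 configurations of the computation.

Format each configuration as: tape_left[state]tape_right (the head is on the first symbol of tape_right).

Transitions applied:
Step 1: δ(t0, 0) = (tA, 0, R)

The first 2 configurations are:
[t0]01011 ⊢ 0[tA]1011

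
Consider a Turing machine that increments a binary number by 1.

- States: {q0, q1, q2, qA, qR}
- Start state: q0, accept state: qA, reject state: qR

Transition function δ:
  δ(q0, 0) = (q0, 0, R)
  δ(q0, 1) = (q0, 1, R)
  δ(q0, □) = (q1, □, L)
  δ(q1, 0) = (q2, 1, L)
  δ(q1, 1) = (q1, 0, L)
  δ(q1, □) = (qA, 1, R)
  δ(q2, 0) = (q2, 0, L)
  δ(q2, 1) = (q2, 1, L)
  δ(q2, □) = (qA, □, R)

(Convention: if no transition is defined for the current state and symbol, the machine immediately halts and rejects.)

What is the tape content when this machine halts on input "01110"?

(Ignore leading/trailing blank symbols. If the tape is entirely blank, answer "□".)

Execution trace:
Initial: [q0]01110
Step 1: δ(q0, 0) = (q0, 0, R) → 0[q0]1110
Step 2: δ(q0, 1) = (q0, 1, R) → 01[q0]110
Step 3: δ(q0, 1) = (q0, 1, R) → 011[q0]10
Step 4: δ(q0, 1) = (q0, 1, R) → 0111[q0]0
Step 5: δ(q0, 0) = (q0, 0, R) → 01110[q0]□
Step 6: δ(q0, □) = (q1, □, L) → 0111[q1]0□
Step 7: δ(q1, 0) = (q2, 1, L) → 011[q2]11□
Step 8: δ(q2, 1) = (q2, 1, L) → 01[q2]111□
Step 9: δ(q2, 1) = (q2, 1, L) → 0[q2]1111□
Step 10: δ(q2, 1) = (q2, 1, L) → [q2]01111□
Step 11: δ(q2, 0) = (q2, 0, L) → [q2]□01111□
Step 12: δ(q2, □) = (qA, □, R) → □[qA]01111□

The machine reaches the accept state qA and halts.

Final tape (ignoring leading/trailing blanks): 01111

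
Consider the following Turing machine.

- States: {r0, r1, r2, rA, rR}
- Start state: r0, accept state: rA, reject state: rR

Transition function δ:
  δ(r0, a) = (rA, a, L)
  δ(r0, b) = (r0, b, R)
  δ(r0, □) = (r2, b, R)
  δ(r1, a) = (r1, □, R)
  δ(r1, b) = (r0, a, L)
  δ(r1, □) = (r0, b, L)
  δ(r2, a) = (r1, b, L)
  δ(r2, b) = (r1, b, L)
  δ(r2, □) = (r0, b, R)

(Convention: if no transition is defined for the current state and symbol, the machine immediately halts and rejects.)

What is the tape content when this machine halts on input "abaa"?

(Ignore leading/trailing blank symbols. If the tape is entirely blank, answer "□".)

Execution trace:
Initial: [r0]abaa
Step 1: δ(r0, a) = (rA, a, L) → [rA]□abaa

The machine reaches the accept state rA and halts.

Final tape (ignoring leading/trailing blanks): abaa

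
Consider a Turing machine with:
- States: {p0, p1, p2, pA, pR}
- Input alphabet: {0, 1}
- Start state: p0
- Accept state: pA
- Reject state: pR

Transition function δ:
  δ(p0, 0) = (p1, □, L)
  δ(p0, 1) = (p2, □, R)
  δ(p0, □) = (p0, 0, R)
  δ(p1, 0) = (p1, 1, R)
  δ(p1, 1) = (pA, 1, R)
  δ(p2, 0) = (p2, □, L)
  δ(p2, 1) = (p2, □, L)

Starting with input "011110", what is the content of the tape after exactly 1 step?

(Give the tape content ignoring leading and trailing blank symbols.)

Execution trace:
Initial: [p0]011110
Step 1: δ(p0, 0) = (p1, □, L) → [p1]□□11110

No transition is defined for δ(p1, □). By convention the machine halts and rejects.

After 1 step, the tape (ignoring leading/trailing blanks) is: 11110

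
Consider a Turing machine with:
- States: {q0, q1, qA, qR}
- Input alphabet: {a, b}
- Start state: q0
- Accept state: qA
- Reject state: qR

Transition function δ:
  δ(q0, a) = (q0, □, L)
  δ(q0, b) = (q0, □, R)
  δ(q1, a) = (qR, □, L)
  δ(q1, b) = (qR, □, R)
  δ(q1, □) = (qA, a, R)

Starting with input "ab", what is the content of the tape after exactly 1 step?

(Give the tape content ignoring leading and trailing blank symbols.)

Execution trace:
Initial: [q0]ab
Step 1: δ(q0, a) = (q0, □, L) → [q0]□□b

No transition is defined for δ(q0, □). By convention the machine halts and rejects.

After 1 step, the tape (ignoring leading/trailing blanks) is: b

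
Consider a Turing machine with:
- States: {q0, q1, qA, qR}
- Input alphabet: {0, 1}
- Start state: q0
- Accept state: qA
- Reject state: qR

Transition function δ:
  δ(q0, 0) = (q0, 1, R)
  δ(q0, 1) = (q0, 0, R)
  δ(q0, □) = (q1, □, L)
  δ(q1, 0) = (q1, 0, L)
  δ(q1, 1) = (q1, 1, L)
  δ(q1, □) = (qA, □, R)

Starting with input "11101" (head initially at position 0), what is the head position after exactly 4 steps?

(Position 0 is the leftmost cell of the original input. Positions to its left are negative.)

Execution trace (head position shown):
Step 0: [q0]11101  (head at position 0)
Step 1: move right → 0[q0]1101  (head at position 1)
Step 2: move right → 00[q0]101  (head at position 2)
Step 3: move right → 000[q0]01  (head at position 3)
Step 4: move right → 0001[q0]1  (head at position 4)

After 4 steps, the head is at position 4.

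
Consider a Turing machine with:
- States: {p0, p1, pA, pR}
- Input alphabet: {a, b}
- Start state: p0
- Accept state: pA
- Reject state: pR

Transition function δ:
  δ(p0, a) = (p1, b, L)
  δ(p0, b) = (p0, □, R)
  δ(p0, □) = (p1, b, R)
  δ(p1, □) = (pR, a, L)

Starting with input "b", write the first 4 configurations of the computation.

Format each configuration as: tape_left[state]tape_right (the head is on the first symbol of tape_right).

Transitions applied:
Step 1: δ(p0, b) = (p0, □, R)
Step 2: δ(p0, □) = (p1, b, R)
Step 3: δ(p1, □) = (pR, a, L)

The first 4 configurations are:
[p0]b ⊢ □[p0]□ ⊢ □b[p1]□ ⊢ □[pR]ba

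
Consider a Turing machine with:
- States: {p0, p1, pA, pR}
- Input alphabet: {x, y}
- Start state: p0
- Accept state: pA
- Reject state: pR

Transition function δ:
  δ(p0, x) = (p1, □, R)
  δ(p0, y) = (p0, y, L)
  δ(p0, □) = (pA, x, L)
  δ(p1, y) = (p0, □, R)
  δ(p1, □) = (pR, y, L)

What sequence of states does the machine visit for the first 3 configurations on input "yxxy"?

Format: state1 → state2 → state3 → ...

Execution trace:
Initial: [p0]yxxy
Step 1: δ(p0, y) = (p0, y, L) → [p0]□yxxy
Step 2: δ(p0, □) = (pA, x, L) → [pA]□xyxxy

The machine reaches the accept state pA and halts.

State sequence: p0 → p0 → pA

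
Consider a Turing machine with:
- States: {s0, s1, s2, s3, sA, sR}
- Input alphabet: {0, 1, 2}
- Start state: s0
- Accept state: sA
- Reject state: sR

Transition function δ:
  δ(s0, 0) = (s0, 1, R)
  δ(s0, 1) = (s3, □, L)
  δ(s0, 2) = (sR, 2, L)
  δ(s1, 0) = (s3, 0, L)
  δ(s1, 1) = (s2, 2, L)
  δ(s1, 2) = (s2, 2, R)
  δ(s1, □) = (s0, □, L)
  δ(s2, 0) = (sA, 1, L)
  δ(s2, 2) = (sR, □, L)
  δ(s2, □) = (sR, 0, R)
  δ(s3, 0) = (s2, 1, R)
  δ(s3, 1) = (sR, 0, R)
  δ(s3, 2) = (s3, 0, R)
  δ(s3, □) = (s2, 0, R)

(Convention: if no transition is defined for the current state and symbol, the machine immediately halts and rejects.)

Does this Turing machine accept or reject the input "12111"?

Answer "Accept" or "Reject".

Execution trace:
Initial: [s0]12111
Step 1: δ(s0, 1) = (s3, □, L) → [s3]□□2111
Step 2: δ(s3, □) = (s2, 0, R) → 0[s2]□2111
Step 3: δ(s2, □) = (sR, 0, R) → 00[sR]2111

The machine reaches the reject state sR and halts.

Answer: Reject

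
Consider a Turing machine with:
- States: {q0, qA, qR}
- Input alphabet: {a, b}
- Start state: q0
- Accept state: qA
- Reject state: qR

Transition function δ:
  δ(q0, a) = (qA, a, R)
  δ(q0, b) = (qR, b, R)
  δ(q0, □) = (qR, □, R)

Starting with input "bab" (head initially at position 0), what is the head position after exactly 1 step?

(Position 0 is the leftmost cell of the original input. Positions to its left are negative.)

Execution trace (head position shown):
Step 0: [q0]bab  (head at position 0)
Step 1: move right → b[qR]ab  (head at position 1)

After 1 step, the head is at position 1.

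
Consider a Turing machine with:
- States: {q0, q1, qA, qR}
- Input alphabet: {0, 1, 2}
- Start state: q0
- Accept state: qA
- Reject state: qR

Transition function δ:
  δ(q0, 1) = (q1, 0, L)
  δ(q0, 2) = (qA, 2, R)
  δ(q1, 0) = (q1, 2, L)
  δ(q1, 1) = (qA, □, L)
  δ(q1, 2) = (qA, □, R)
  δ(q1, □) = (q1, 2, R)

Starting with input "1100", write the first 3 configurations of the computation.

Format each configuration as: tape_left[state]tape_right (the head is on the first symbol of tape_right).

Transitions applied:
Step 1: δ(q0, 1) = (q1, 0, L)
Step 2: δ(q1, □) = (q1, 2, R)

The first 3 configurations are:
[q0]1100 ⊢ [q1]□0100 ⊢ 2[q1]0100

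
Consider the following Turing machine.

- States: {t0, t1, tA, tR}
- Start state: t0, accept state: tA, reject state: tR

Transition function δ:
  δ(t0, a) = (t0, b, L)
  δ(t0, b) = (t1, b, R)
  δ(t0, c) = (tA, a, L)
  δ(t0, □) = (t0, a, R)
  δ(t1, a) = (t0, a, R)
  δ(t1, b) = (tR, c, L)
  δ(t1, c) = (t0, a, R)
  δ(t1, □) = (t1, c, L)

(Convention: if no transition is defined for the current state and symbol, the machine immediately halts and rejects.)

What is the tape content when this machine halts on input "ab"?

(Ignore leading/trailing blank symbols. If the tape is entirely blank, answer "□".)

Execution trace:
Initial: [t0]ab
Step 1: δ(t0, a) = (t0, b, L) → [t0]□bb
Step 2: δ(t0, □) = (t0, a, R) → a[t0]bb
Step 3: δ(t0, b) = (t1, b, R) → ab[t1]b
Step 4: δ(t1, b) = (tR, c, L) → a[tR]bc

The machine reaches the reject state tR and halts.

Final tape (ignoring leading/trailing blanks): abc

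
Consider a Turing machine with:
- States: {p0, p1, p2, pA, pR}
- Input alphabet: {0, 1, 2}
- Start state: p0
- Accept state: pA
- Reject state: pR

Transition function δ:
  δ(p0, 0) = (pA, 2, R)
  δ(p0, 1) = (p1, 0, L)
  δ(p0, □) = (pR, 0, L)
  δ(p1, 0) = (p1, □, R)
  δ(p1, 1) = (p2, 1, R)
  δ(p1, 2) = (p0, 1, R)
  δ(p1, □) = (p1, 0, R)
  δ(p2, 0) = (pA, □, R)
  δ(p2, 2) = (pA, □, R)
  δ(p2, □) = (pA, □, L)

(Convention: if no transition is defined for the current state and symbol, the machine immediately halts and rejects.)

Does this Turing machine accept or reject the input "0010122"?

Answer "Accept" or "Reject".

Execution trace:
Initial: [p0]0010122
Step 1: δ(p0, 0) = (pA, 2, R) → 2[pA]010122

The machine reaches the accept state pA and halts.

Answer: Accept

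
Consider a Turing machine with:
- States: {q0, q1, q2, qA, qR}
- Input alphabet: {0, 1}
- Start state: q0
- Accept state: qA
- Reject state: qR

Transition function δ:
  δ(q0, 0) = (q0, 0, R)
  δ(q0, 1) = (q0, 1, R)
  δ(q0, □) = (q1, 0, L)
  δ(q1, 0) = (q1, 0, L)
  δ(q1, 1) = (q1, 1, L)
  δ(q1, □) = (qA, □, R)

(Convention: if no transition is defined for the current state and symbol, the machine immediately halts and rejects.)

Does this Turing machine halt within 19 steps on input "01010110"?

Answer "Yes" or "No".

Execution trace:
Initial: [q0]01010110
Step 1: δ(q0, 0) = (q0, 0, R) → 0[q0]1010110
Step 2: δ(q0, 1) = (q0, 1, R) → 01[q0]010110
Step 3: δ(q0, 0) = (q0, 0, R) → 010[q0]10110
Step 4: δ(q0, 1) = (q0, 1, R) → 0101[q0]0110
Step 5: δ(q0, 0) = (q0, 0, R) → 01010[q0]110
Step 6: δ(q0, 1) = (q0, 1, R) → 010101[q0]10
Step 7: δ(q0, 1) = (q0, 1, R) → 0101011[q0]0
Step 8: δ(q0, 0) = (q0, 0, R) → 01010110[q0]□
Step 9: δ(q0, □) = (q1, 0, L) → 0101011[q1]00
Step 10: δ(q1, 0) = (q1, 0, L) → 010101[q1]100
Step 11: δ(q1, 1) = (q1, 1, L) → 01010[q1]1100
Step 12: δ(q1, 1) = (q1, 1, L) → 0101[q1]01100
Step 13: δ(q1, 0) = (q1, 0, L) → 010[q1]101100
Step 14: δ(q1, 1) = (q1, 1, L) → 01[q1]0101100
Step 15: δ(q1, 0) = (q1, 0, L) → 0[q1]10101100
Step 16: δ(q1, 1) = (q1, 1, L) → [q1]010101100
Step 17: δ(q1, 0) = (q1, 0, L) → [q1]□010101100
Step 18: δ(q1, □) = (qA, □, R) → □[qA]010101100

The machine reaches the accept state qA and halts.
The machine halted after 18 steps (within the 19-step bound).

Answer: Yes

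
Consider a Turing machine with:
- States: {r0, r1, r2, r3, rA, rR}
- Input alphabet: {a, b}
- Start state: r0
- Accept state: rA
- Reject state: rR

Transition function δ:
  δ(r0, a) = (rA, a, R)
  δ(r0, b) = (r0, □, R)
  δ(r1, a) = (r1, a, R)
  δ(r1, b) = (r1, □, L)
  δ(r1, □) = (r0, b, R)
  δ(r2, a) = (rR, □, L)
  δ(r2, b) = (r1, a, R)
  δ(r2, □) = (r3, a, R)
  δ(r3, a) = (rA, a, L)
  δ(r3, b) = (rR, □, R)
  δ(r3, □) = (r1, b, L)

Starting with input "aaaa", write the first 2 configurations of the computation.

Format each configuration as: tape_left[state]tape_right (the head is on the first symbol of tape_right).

Transitions applied:
Step 1: δ(r0, a) = (rA, a, R)

The first 2 configurations are:
[r0]aaaa ⊢ a[rA]aaa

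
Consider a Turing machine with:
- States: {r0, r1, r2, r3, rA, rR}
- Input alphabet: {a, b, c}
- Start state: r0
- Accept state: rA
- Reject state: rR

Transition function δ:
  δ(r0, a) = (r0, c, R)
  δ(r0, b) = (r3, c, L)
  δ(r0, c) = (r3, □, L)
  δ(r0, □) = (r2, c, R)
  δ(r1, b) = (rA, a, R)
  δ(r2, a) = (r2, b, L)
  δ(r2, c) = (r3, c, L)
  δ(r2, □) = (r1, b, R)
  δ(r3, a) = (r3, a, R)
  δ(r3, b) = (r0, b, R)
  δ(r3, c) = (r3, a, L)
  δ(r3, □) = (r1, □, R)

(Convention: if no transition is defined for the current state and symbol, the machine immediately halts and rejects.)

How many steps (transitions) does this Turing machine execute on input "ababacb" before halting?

Execution trace:
Initial: [r0]ababacb
Step 1: δ(r0, a) = (r0, c, R) → c[r0]babacb
Step 2: δ(r0, b) = (r3, c, L) → [r3]ccabacb
Step 3: δ(r3, c) = (r3, a, L) → [r3]□acabacb
Step 4: δ(r3, □) = (r1, □, R) → □[r1]acabacb

No transition is defined for δ(r1, a). By convention the machine halts and rejects.

The machine executed 4 steps before halting.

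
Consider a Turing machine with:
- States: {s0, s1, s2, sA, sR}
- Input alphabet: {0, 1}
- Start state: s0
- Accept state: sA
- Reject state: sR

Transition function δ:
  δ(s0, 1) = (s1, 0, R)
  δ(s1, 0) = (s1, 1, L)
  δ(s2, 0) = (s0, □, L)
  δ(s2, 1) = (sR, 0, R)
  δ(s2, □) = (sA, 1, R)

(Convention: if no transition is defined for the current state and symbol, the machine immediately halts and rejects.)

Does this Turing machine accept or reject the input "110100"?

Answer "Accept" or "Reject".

Execution trace:
Initial: [s0]110100
Step 1: δ(s0, 1) = (s1, 0, R) → 0[s1]10100

No transition is defined for δ(s1, 1). By convention the machine halts and rejects.

Answer: Reject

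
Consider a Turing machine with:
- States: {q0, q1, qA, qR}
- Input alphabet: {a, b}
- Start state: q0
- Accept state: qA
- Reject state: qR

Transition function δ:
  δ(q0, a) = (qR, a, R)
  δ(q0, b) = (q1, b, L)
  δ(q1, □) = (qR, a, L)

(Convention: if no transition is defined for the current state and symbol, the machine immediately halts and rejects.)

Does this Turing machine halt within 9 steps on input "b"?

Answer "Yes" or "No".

Execution trace:
Initial: [q0]b
Step 1: δ(q0, b) = (q1, b, L) → [q1]□b
Step 2: δ(q1, □) = (qR, a, L) → [qR]□ab

The machine reaches the reject state qR and halts.
The machine halted after 2 steps (within the 9-step bound).

Answer: Yes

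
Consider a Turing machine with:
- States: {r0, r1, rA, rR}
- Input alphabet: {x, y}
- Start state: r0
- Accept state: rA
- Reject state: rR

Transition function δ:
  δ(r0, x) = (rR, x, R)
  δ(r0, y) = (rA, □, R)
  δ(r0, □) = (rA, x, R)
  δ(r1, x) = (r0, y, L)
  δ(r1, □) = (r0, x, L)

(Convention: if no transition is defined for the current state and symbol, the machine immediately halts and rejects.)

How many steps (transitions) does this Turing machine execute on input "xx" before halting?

Execution trace:
Initial: [r0]xx
Step 1: δ(r0, x) = (rR, x, R) → x[rR]x

The machine reaches the reject state rR and halts.

The machine executed 1 step before halting.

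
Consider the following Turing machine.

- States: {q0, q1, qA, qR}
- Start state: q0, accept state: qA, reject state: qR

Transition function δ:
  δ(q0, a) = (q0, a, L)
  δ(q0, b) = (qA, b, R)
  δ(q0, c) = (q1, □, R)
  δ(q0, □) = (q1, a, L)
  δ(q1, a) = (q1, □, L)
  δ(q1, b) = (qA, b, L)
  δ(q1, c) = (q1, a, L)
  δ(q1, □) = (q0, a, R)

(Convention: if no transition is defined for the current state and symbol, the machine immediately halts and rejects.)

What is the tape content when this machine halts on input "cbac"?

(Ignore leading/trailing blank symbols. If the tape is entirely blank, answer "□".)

Execution trace:
Initial: [q0]cbac
Step 1: δ(q0, c) = (q1, □, R) → □[q1]bac
Step 2: δ(q1, b) = (qA, b, L) → [qA]□bac

The machine reaches the accept state qA and halts.

Final tape (ignoring leading/trailing blanks): bac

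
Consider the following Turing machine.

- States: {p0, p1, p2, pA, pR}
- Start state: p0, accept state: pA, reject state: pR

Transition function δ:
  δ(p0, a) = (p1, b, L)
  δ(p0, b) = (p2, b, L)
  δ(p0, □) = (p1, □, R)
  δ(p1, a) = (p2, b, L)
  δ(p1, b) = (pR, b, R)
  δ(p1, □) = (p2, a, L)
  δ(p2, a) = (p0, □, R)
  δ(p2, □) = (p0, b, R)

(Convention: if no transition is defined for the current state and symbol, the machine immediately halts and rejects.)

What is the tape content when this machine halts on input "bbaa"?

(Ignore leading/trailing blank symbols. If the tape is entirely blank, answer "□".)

Execution trace:
Initial: [p0]bbaa
Step 1: δ(p0, b) = (p2, b, L) → [p2]□bbaa
Step 2: δ(p2, □) = (p0, b, R) → b[p0]bbaa
Step 3: δ(p0, b) = (p2, b, L) → [p2]bbbaa

No transition is defined for δ(p2, b). By convention the machine halts and rejects.

Final tape (ignoring leading/trailing blanks): bbbaa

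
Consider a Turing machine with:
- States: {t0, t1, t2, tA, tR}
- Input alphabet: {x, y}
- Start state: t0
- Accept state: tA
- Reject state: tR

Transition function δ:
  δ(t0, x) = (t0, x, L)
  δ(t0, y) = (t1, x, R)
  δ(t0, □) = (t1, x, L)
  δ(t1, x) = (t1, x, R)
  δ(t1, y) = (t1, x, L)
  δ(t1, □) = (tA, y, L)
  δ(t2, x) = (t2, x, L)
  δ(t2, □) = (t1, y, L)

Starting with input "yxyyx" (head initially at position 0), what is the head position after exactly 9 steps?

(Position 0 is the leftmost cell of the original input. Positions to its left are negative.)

Execution trace (head position shown):
Step 0: [t0]yxyyx  (head at position 0)
Step 1: move right → x[t1]xyyx  (head at position 1)
Step 2: move right → xx[t1]yyx  (head at position 2)
Step 3: move left → x[t1]xxyx  (head at position 1)
Step 4: move right → xx[t1]xyx  (head at position 2)
Step 5: move right → xxx[t1]yx  (head at position 3)
Step 6: move left → xx[t1]xxx  (head at position 2)
Step 7: move right → xxx[t1]xx  (head at position 3)
Step 8: move right → xxxx[t1]x  (head at position 4)
Step 9: move right → xxxxx[t1]□  (head at position 5)

After 9 steps, the head is at position 5.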